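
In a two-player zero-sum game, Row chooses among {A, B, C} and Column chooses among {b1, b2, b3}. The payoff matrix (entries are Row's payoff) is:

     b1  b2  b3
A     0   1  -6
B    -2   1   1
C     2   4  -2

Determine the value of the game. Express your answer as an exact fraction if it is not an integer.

Row minima: A → -6, B → -2, C → -2; maximin = -2.
Column maxima: b1 → 2, b2 → 4, b3 → 1; minimax = 1.
-2 ≠ 1, so there is no saddle point; optimal play is mixed.
A is strictly dominated by C, so Row never plays it.
b2 is strictly dominated by b1 (it gives Row strictly more in every row), so Column never plays it.
On the remaining 2×2 (B, C vs b1, b3):
Let Row play B with probability p. Expected payoff against b1: (-2)p + 2(1−p) = −4p + 2; against b3: 1p + (-2)(1−p) = 3p − 2.
Setting these equal: −4p + 2 = 3p − 2 ⇒ −7p = -4 ⇒ p = 4/7, and the value is (-4)·(4/7) + 2 = -2/7.
For Column: with q = P(b1), equating B's and C's payoffs gives −3q + 1 = 4q − 2 ⇒ q = 3/7.

-2/7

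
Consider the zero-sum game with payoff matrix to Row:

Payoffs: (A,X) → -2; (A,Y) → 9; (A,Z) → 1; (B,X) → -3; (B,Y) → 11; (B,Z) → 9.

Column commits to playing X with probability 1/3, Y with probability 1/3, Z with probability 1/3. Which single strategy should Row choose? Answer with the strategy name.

Expected payoff of A: (1/3)·(-2) + (1/3)·9 + (1/3)·1 = 8/3.
Expected payoff of B: (1/3)·(-3) + (1/3)·11 + (1/3)·9 = 17/3.
The largest is 17/3, so Row's best response is B.

B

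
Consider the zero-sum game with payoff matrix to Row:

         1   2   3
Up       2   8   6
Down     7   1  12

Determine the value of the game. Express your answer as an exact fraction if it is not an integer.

Row minima: Up → 2, Down → 1; maximin = 2.
Column maxima: 1 → 7, 2 → 8, 3 → 12; minimax = 7.
2 ≠ 7, so there is no saddle point; optimal play is mixed.
3 is strictly dominated by 1 (it gives Row strictly more in every row), so Column never plays it.
On the remaining 2×2 (Up, Down vs 1, 2):
Let Row play Up with probability p. Expected payoff against 1: 2p + 7(1−p) = −5p + 7; against 2: 8p + 1(1−p) = 7p + 1.
Setting these equal: −5p + 7 = 7p + 1 ⇒ −12p = -6 ⇒ p = 1/2, and the value is (-5)·(1/2) + 7 = 9/2.
For Column: with q = P(1), equating Up's and Down's payoffs gives −6q + 8 = 6q + 1 ⇒ q = 7/12.

9/2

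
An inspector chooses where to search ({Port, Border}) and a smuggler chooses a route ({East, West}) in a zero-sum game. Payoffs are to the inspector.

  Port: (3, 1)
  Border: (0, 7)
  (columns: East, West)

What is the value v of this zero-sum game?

7/3

Row minima: Port → 1, Border → 0; maximin = 1.
Column maxima: East → 3, West → 7; minimax = 3.
1 ≠ 3, so there is no saddle point; optimal play is mixed.
Let the inspector play Port with probability p. Expected payoff against East: 3p + 0(1−p) = 3p; against West: 1p + 7(1−p) = −6p + 7.
Setting these equal: 3p = −6p + 7 ⇒ 9p = 7 ⇒ p = 7/9, and the value is (3)·(7/9) = 7/3.
For the smuggler: with q = P(East), equating Port's and Border's payoffs gives 2q + 1 = −7q + 7 ⇒ q = 2/3.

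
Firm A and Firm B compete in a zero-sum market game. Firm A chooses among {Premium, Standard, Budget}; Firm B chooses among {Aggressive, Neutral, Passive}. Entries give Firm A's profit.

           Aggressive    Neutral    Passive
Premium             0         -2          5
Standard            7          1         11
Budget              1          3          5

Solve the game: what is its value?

Row minima: Premium → -2, Standard → 1, Budget → 1; maximin = 1.
Column maxima: Aggressive → 7, Neutral → 3, Passive → 11; minimax = 3.
1 ≠ 3, so there is no saddle point; optimal play is mixed.
Premium is strictly dominated by Standard, so Firm A never plays it.
Passive is strictly dominated by Aggressive (it gives Firm A strictly more in every row), so Firm B never plays it.
On the remaining 2×2 (Standard, Budget vs Aggressive, Neutral):
Let Firm A play Standard with probability p. Expected payoff against Aggressive: 7p + 1(1−p) = 6p + 1; against Neutral: 1p + 3(1−p) = −2p + 3.
Setting these equal: 6p + 1 = −2p + 3 ⇒ 8p = 2 ⇒ p = 1/4, and the value is (6)·(1/4) + 1 = 5/2.
For Firm B: with q = P(Aggressive), equating Standard's and Budget's payoffs gives 6q + 1 = −2q + 3 ⇒ q = 1/4.

5/2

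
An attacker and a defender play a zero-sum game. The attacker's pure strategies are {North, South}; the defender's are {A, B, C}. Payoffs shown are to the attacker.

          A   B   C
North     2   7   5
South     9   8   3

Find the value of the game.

13/3

Row minima: North → 2, South → 3; maximin = 3.
Column maxima: A → 9, B → 8, C → 5; minimax = 5.
3 ≠ 5, so there is no saddle point; optimal play is mixed.
B is strictly dominated by C (it gives the attacker strictly more in every row), so the defender never plays it.
On the remaining 2×2 (North, South vs A, C):
Let the attacker play North with probability p. Expected payoff against A: 2p + 9(1−p) = −7p + 9; against C: 5p + 3(1−p) = 2p + 3.
Setting these equal: −7p + 9 = 2p + 3 ⇒ −9p = -6 ⇒ p = 2/3, and the value is (-7)·(2/3) + 9 = 13/3.
For the defender: with q = P(A), equating North's and South's payoffs gives −3q + 5 = 6q + 3 ⇒ q = 2/9.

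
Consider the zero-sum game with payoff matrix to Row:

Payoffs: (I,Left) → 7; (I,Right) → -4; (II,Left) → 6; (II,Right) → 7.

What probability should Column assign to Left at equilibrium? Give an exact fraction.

Row minima: I → -4, II → 6; maximin = 6.
Column maxima: Left → 7, Right → 7; minimax = 7.
6 ≠ 7, so there is no saddle point; optimal play is mixed.
Let Row play I with probability p. Expected payoff against Left: 7p + 6(1−p) = p + 6; against Right: (-4)p + 7(1−p) = −11p + 7.
Setting these equal: p + 6 = −11p + 7 ⇒ 12p = 1 ⇒ p = 1/12, and the value is (1)·(1/12) + 6 = 73/12.
For Column: with q = P(Left), equating I's and II's payoffs gives 11q − 4 = −q + 7 ⇒ q = 11/12.

11/12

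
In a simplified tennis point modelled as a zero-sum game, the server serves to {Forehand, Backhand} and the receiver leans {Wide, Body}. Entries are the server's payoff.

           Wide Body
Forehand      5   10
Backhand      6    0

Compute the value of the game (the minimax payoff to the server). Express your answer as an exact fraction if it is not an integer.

Row minima: Forehand → 5, Backhand → 0; maximin = 5.
Column maxima: Wide → 6, Body → 10; minimax = 6.
5 ≠ 6, so there is no saddle point; optimal play is mixed.
Let the server play Forehand with probability p. Expected payoff against Wide: 5p + 6(1−p) = −p + 6; against Body: 10p + 0(1−p) = 10p.
Setting these equal: −p + 6 = 10p ⇒ −11p = -6 ⇒ p = 6/11, and the value is (-1)·(6/11) + 6 = 60/11.
For the receiver: with q = P(Wide), equating Forehand's and Backhand's payoffs gives −5q + 10 = 6q ⇒ q = 10/11.

60/11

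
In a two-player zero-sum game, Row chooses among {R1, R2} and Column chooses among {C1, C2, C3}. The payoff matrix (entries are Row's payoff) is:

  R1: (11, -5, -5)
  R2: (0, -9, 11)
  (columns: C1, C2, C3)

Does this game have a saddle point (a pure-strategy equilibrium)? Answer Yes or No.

Row minima: R1 → -5, R2 → -9; maximin = -5.
Column maxima: C1 → 11, C2 → -5, C3 → 11; minimax = -5.
maximin = minimax = -5, so a saddle point exists.

Yes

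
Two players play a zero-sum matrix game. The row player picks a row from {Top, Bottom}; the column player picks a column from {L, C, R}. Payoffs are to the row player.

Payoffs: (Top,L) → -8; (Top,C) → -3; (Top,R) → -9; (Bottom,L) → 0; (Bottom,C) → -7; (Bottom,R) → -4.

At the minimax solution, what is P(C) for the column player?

5/9

Row minima: Top → -9, Bottom → -7; maximin = -7.
Column maxima: L → 0, C → -3, R → -4; minimax = -4.
-7 ≠ -4, so there is no saddle point; optimal play is mixed.
L is strictly dominated by R (it gives the row player strictly more in every row), so the column player never plays it.
On the remaining 2×2 (Top, Bottom vs C, R):
Let the row player play Top with probability p. Expected payoff against C: (-3)p + (-7)(1−p) = 4p − 7; against R: (-9)p + (-4)(1−p) = −5p − 4.
Setting these equal: 4p − 7 = −5p − 4 ⇒ 9p = 3 ⇒ p = 1/3, and the value is (4)·(1/3) − 7 = -17/3.
For the column player: with q = P(C), equating Top's and Bottom's payoffs gives 6q − 9 = −3q − 4 ⇒ q = 5/9.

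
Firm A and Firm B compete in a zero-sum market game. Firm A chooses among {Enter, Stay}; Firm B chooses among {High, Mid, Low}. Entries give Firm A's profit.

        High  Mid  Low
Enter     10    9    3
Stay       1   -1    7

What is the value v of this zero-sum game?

33/7

Row minima: Enter → 3, Stay → -1; maximin = 3.
Column maxima: High → 10, Mid → 9, Low → 7; minimax = 7.
3 ≠ 7, so there is no saddle point; optimal play is mixed.
High is strictly dominated by Mid (it gives Firm A strictly more in every row), so Firm B never plays it.
On the remaining 2×2 (Enter, Stay vs Mid, Low):
Let Firm A play Enter with probability p. Expected payoff against Mid: 9p + (-1)(1−p) = 10p − 1; against Low: 3p + 7(1−p) = −4p + 7.
Setting these equal: 10p − 1 = −4p + 7 ⇒ 14p = 8 ⇒ p = 4/7, and the value is (10)·(4/7) − 1 = 33/7.
For Firm B: with q = P(Mid), equating Enter's and Stay's payoffs gives 6q + 3 = −8q + 7 ⇒ q = 2/7.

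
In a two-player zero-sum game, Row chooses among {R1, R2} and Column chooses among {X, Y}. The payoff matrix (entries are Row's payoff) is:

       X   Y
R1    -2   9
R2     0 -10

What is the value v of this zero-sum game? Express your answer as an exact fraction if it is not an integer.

Row minima: R1 → -2, R2 → -10; maximin = -2.
Column maxima: X → 0, Y → 9; minimax = 0.
-2 ≠ 0, so there is no saddle point; optimal play is mixed.
Let Row play R1 with probability p. Expected payoff against X: (-2)p + 0(1−p) = −2p; against Y: 9p + (-10)(1−p) = 19p − 10.
Setting these equal: −2p = 19p − 10 ⇒ −21p = -10 ⇒ p = 10/21, and the value is (-2)·(10/21) = -20/21.
For Column: with q = P(X), equating R1's and R2's payoffs gives −11q + 9 = 10q − 10 ⇒ q = 19/21.

-20/21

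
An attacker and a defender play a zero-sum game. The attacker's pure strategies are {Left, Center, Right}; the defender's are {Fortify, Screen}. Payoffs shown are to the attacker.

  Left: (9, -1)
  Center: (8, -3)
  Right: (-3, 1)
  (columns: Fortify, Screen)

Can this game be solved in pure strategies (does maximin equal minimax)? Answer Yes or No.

Row minima: Left → -1, Center → -3, Right → -3; maximin = -1.
Column maxima: Fortify → 9, Screen → 1; minimax = 1.
-1 ≠ 1, so no pure-strategy equilibrium exists.

No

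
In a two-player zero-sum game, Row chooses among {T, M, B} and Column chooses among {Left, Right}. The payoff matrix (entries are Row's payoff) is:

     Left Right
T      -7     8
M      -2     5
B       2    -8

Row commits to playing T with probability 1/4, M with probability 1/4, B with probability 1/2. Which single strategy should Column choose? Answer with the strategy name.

Left

If Column plays Left, Row's expected payoff is (1/4)·(-7) + (1/4)·(-2) + (1/2)·2 = -5/4.
If Column plays Right, Row's expected payoff is (1/4)·8 + (1/4)·5 + (1/2)·(-8) = -3/4.
Column minimizes Row's payoff; the smallest is -5/4, so the best response is Left.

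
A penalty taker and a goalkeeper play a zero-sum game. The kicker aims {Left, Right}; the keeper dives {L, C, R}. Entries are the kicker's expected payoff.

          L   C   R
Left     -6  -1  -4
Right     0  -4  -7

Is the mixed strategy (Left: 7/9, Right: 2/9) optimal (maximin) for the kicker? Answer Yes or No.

Yes

Against L this mix gives (7/9)·(-6) + (2/9)·0 = -14/3.
Against C this mix gives (7/9)·(-1) + (2/9)·(-4) = -5/3.
Against R this mix gives (7/9)·(-4) + (2/9)·(-7) = -14/3.
All of the keeper's active replies (L, R) yield -14/3, and no column does worse for the kicker. The mix makes the keeper indifferent and guarantees -14/3, so it is optimal.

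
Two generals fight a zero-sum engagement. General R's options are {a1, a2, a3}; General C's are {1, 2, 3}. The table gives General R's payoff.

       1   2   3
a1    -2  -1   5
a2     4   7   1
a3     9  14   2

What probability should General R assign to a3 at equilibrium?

Row minima: a1 → -2, a2 → 1, a3 → 2; maximin = 2.
Column maxima: 1 → 9, 2 → 14, 3 → 5; minimax = 5.
2 ≠ 5, so there is no saddle point; optimal play is mixed.
a2 is strictly dominated by a3, so General R never plays it.
2 is strictly dominated by 1 (it gives General R strictly more in every row), so General C never plays it.
On the remaining 2×2 (a1, a3 vs 1, 3):
Let General R play a1 with probability p. Expected payoff against 1: (-2)p + 9(1−p) = −11p + 9; against 3: 5p + 2(1−p) = 3p + 2.
Setting these equal: −11p + 9 = 3p + 2 ⇒ −14p = -7 ⇒ p = 1/2, and the value is (-11)·(1/2) + 9 = 7/2.
For General C: with q = P(1), equating a1's and a3's payoffs gives −7q + 5 = 7q + 2 ⇒ q = 3/14.

1/2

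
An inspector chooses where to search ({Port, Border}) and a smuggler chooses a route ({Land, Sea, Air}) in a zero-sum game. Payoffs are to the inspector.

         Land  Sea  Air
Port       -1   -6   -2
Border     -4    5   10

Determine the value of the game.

Row minima: Port → -6, Border → -4; maximin = -4.
Column maxima: Land → -1, Sea → 5, Air → 10; minimax = -1.
-4 ≠ -1, so there is no saddle point; optimal play is mixed.
Air is strictly dominated by Sea (it gives the inspector strictly more in every row), so the smuggler never plays it.
On the remaining 2×2 (Port, Border vs Land, Sea):
Let the inspector play Port with probability p. Expected payoff against Land: (-1)p + (-4)(1−p) = 3p − 4; against Sea: (-6)p + 5(1−p) = −11p + 5.
Setting these equal: 3p − 4 = −11p + 5 ⇒ 14p = 9 ⇒ p = 9/14, and the value is (3)·(9/14) − 4 = -29/14.
For the smuggler: with q = P(Land), equating Port's and Border's payoffs gives 5q − 6 = −9q + 5 ⇒ q = 11/14.

-29/14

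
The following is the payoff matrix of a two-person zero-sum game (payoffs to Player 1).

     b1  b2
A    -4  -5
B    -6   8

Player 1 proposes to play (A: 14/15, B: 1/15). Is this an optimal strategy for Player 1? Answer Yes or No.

Yes

Against b1 this mix gives (14/15)·(-4) + (1/15)·(-6) = -62/15.
Against b2 this mix gives (14/15)·(-5) + (1/15)·8 = -62/15.
All of Player 2's active replies (b1, b2) yield -62/15, and no column does worse for Player 1. The mix makes Player 2 indifferent and guarantees -62/15, so it is optimal.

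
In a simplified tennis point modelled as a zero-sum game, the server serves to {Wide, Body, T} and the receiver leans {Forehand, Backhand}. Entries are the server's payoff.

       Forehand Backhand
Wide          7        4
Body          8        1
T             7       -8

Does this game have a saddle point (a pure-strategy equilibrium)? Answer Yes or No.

Row minima: Wide → 4, Body → 1, T → -8; maximin = 4.
Column maxima: Forehand → 8, Backhand → 4; minimax = 4.
maximin = minimax = 4, so a saddle point exists.

Yes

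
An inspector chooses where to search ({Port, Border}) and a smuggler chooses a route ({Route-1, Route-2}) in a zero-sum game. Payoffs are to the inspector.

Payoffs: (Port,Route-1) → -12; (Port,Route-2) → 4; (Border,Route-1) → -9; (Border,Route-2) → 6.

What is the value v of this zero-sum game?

-9

Row minima: Port → -12, Border → -9; maximin = -9.
Column maxima: Route-1 → -9, Route-2 → 6; minimax = -9.
Since maximin = minimax = -9, there is a saddle point and the value is -9.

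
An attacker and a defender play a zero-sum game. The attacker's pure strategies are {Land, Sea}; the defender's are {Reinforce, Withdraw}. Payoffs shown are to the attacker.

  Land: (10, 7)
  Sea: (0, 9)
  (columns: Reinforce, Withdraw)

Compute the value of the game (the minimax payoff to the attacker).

Row minima: Land → 7, Sea → 0; maximin = 7.
Column maxima: Reinforce → 10, Withdraw → 9; minimax = 9.
7 ≠ 9, so there is no saddle point; optimal play is mixed.
Let the attacker play Land with probability p. Expected payoff against Reinforce: 10p + 0(1−p) = 10p; against Withdraw: 7p + 9(1−p) = −2p + 9.
Setting these equal: 10p = −2p + 9 ⇒ 12p = 9 ⇒ p = 3/4, and the value is (10)·(3/4) = 15/2.
For the defender: with q = P(Reinforce), equating Land's and Sea's payoffs gives 3q + 7 = −9q + 9 ⇒ q = 1/6.

15/2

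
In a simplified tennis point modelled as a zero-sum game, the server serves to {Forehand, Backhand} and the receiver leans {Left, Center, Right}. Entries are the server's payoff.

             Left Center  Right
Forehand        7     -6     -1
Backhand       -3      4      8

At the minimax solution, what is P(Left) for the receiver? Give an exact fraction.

1/2

Row minima: Forehand → -6, Backhand → -3; maximin = -3.
Column maxima: Left → 7, Center → 4, Right → 8; minimax = 4.
-3 ≠ 4, so there is no saddle point; optimal play is mixed.
Right is strictly dominated by Center (it gives the server strictly more in every row), so the receiver never plays it.
On the remaining 2×2 (Forehand, Backhand vs Left, Center):
Let the server play Forehand with probability p. Expected payoff against Left: 7p + (-3)(1−p) = 10p − 3; against Center: (-6)p + 4(1−p) = −10p + 4.
Setting these equal: 10p − 3 = −10p + 4 ⇒ 20p = 7 ⇒ p = 7/20, and the value is (10)·(7/20) − 3 = 1/2.
For the receiver: with q = P(Left), equating Forehand's and Backhand's payoffs gives 13q − 6 = −7q + 4 ⇒ q = 1/2.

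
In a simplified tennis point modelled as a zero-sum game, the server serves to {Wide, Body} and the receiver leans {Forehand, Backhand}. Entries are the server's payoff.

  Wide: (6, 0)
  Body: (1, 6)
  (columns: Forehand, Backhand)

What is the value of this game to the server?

Row minima: Wide → 0, Body → 1; maximin = 1.
Column maxima: Forehand → 6, Backhand → 6; minimax = 6.
1 ≠ 6, so there is no saddle point; optimal play is mixed.
Let the server play Wide with probability p. Expected payoff against Forehand: 6p + 1(1−p) = 5p + 1; against Backhand: 0p + 6(1−p) = −6p + 6.
Setting these equal: 5p + 1 = −6p + 6 ⇒ 11p = 5 ⇒ p = 5/11, and the value is (5)·(5/11) + 1 = 36/11.
For the receiver: with q = P(Forehand), equating Wide's and Body's payoffs gives 6q = −5q + 6 ⇒ q = 6/11.

36/11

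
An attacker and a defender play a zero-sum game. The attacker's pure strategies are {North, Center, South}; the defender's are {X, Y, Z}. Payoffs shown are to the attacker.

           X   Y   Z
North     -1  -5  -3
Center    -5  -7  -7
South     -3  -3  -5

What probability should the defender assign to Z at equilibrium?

Row minima: North → -5, Center → -7, South → -5; maximin = -5.
Column maxima: X → -1, Y → -3, Z → -3; minimax = -3.
-5 ≠ -3, so there is no saddle point; optimal play is mixed.
Center is strictly dominated by North, so the attacker never plays it.
X is strictly dominated by Z (it gives the attacker strictly more in every row), so the defender never plays it.
On the remaining 2×2 (North, South vs Y, Z):
Let the attacker play North with probability p. Expected payoff against Y: (-5)p + (-3)(1−p) = −2p − 3; against Z: (-3)p + (-5)(1−p) = 2p − 5.
Setting these equal: −2p − 3 = 2p − 5 ⇒ −4p = -2 ⇒ p = 1/2, and the value is (-2)·(1/2) − 3 = -4.
For the defender: with q = P(Y), equating North's and South's payoffs gives −2q − 3 = 2q − 5 ⇒ q = 1/2.

1/2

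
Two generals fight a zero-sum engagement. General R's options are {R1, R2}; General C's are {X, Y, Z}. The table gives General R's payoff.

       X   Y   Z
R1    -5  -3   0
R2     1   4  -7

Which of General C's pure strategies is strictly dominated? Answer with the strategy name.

Y

X holds General R's payoff strictly below Y in every row: -5 < -3, 1 < 4.
So Y is strictly dominated for General C.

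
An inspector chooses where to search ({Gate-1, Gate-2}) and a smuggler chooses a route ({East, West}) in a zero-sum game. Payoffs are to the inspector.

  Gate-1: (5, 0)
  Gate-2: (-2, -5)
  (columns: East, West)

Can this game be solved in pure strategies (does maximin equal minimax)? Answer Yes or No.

Row minima: Gate-1 → 0, Gate-2 → -5; maximin = 0.
Column maxima: East → 5, West → 0; minimax = 0.
maximin = minimax = 0, so a saddle point exists.

Yes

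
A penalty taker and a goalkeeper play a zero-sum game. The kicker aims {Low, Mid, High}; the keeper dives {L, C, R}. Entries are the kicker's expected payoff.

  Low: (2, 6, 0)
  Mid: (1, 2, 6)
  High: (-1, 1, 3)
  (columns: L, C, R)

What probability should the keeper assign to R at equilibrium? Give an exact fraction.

1/7

Row minima: Low → 0, Mid → 1, High → -1; maximin = 1.
Column maxima: L → 2, C → 6, R → 6; minimax = 2.
1 ≠ 2, so there is no saddle point; optimal play is mixed.
High is strictly dominated by Mid, so the kicker never plays it.
C is strictly dominated by L (it gives the kicker strictly more in every row), so the keeper never plays it.
On the remaining 2×2 (Low, Mid vs L, R):
Let the kicker play Low with probability p. Expected payoff against L: 2p + 1(1−p) = p + 1; against R: 0p + 6(1−p) = −6p + 6.
Setting these equal: p + 1 = −6p + 6 ⇒ 7p = 5 ⇒ p = 5/7, and the value is (1)·(5/7) + 1 = 12/7.
For the keeper: with q = P(L), equating Low's and Mid's payoffs gives 2q = −5q + 6 ⇒ q = 6/7.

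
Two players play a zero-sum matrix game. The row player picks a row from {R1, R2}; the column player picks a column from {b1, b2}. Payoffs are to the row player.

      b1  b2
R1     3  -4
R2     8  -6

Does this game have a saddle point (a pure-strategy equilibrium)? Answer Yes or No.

Row minima: R1 → -4, R2 → -6; maximin = -4.
Column maxima: b1 → 8, b2 → -4; minimax = -4.
maximin = minimax = -4, so a saddle point exists.

Yes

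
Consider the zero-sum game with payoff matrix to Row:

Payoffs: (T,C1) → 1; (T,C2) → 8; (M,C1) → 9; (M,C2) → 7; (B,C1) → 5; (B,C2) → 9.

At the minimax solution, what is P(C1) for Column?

Row minima: T → 1, M → 7, B → 5; maximin = 7.
Column maxima: C1 → 9, C2 → 9; minimax = 9.
7 ≠ 9, so there is no saddle point; optimal play is mixed.
T is strictly dominated by B, so Row never plays it.
On the remaining 2×2 (M, B vs C1, C2):
Let Row play M with probability p. Expected payoff against C1: 9p + 5(1−p) = 4p + 5; against C2: 7p + 9(1−p) = −2p + 9.
Setting these equal: 4p + 5 = −2p + 9 ⇒ 6p = 4 ⇒ p = 2/3, and the value is (4)·(2/3) + 5 = 23/3.
For Column: with q = P(C1), equating M's and B's payoffs gives 2q + 7 = −4q + 9 ⇒ q = 1/3.

1/3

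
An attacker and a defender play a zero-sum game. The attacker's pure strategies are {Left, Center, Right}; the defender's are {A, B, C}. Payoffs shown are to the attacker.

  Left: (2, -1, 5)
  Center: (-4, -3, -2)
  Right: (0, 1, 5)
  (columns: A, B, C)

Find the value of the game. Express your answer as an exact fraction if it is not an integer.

1/2

Row minima: Left → -1, Center → -4, Right → 0; maximin = 0.
Column maxima: A → 2, B → 1, C → 5; minimax = 1.
0 ≠ 1, so there is no saddle point; optimal play is mixed.
Center is strictly dominated by Left, so the attacker never plays it.
C is strictly dominated by A (it gives the attacker strictly more in every row), so the defender never plays it.
On the remaining 2×2 (Left, Right vs A, B):
Let the attacker play Left with probability p. Expected payoff against A: 2p + 0(1−p) = 2p; against B: (-1)p + 1(1−p) = −2p + 1.
Setting these equal: 2p = −2p + 1 ⇒ 4p = 1 ⇒ p = 1/4, and the value is (2)·(1/4) = 1/2.
For the defender: with q = P(A), equating Left's and Right's payoffs gives 3q − 1 = −q + 1 ⇒ q = 1/2.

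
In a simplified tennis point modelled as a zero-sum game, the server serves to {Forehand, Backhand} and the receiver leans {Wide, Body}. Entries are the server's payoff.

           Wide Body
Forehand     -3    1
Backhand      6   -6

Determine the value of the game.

Row minima: Forehand → -3, Backhand → -6; maximin = -3.
Column maxima: Wide → 6, Body → 1; minimax = 1.
-3 ≠ 1, so there is no saddle point; optimal play is mixed.
Let the server play Forehand with probability p. Expected payoff against Wide: (-3)p + 6(1−p) = −9p + 6; against Body: 1p + (-6)(1−p) = 7p − 6.
Setting these equal: −9p + 6 = 7p − 6 ⇒ −16p = -12 ⇒ p = 3/4, and the value is (-9)·(3/4) + 6 = -3/4.
For the receiver: with q = P(Wide), equating Forehand's and Backhand's payoffs gives −4q + 1 = 12q − 6 ⇒ q = 7/16.

-3/4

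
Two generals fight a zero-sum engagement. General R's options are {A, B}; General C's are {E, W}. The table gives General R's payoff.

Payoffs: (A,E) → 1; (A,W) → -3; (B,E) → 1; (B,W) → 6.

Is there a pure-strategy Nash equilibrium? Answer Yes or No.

Row minima: A → -3, B → 1; maximin = 1.
Column maxima: E → 1, W → 6; minimax = 1.
maximin = minimax = 1, so a saddle point exists.

Yes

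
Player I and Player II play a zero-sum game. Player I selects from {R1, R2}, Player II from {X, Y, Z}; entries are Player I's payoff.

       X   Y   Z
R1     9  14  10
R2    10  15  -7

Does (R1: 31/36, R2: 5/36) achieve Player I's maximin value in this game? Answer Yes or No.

Against X this mix gives (31/36)·9 + (5/36)·10 = 329/36.
Against Y this mix gives (31/36)·14 + (5/36)·15 = 509/36.
Against Z this mix gives (31/36)·10 + (5/36)·(-7) = 275/36.
Player II will play Z, holding Player I to 275/36. Shifting weight toward the row that does better against Z would raise this floor (the equalizing mix achieves 163/18 against both Z and X), so the proposed strategy is not optimal.

No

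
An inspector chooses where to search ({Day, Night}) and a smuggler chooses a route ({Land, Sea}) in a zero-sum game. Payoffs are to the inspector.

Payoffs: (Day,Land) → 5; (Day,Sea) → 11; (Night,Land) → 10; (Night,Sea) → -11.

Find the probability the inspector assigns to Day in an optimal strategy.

7/9

Row minima: Day → 5, Night → -11; maximin = 5.
Column maxima: Land → 10, Sea → 11; minimax = 10.
5 ≠ 10, so there is no saddle point; optimal play is mixed.
Let the inspector play Day with probability p. Expected payoff against Land: 5p + 10(1−p) = −5p + 10; against Sea: 11p + (-11)(1−p) = 22p − 11.
Setting these equal: −5p + 10 = 22p − 11 ⇒ −27p = -21 ⇒ p = 7/9, and the value is (-5)·(7/9) + 10 = 55/9.
For the smuggler: with q = P(Land), equating Day's and Night's payoffs gives −6q + 11 = 21q − 11 ⇒ q = 22/27.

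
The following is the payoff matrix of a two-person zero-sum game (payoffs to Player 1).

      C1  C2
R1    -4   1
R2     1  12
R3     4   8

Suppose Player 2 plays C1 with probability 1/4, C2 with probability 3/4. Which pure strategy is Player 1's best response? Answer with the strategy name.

R2

Expected payoff of R1: (1/4)·(-4) + (3/4)·1 = -1/4.
Expected payoff of R2: (1/4)·1 + (3/4)·12 = 37/4.
Expected payoff of R3: (1/4)·4 + (3/4)·8 = 7.
The largest is 37/4, so Player 1's best response is R2.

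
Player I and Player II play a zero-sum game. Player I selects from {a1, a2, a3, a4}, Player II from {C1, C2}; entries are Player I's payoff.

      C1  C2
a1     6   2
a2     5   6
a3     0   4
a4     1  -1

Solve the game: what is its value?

26/5

Row minima: a1 → 2, a2 → 5, a3 → 0, a4 → -1; maximin = 5.
Column maxima: C1 → 6, C2 → 6; minimax = 6.
5 ≠ 6, so there is no saddle point; optimal play is mixed.
a3 is strictly dominated by a2, so Player I never plays it.
a4 is strictly dominated by a1, so Player I never plays it.
On the remaining 2×2 (a1, a2 vs C1, C2):
Let Player I play a1 with probability p. Expected payoff against C1: 6p + 5(1−p) = p + 5; against C2: 2p + 6(1−p) = −4p + 6.
Setting these equal: p + 5 = −4p + 6 ⇒ 5p = 1 ⇒ p = 1/5, and the value is (1)·(1/5) + 5 = 26/5.
For Player II: with q = P(C1), equating a1's and a2's payoffs gives 4q + 2 = −q + 6 ⇒ q = 4/5.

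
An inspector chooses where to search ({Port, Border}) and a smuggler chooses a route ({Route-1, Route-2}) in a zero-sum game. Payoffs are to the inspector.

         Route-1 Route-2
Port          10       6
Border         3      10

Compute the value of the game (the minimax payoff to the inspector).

82/11

Row minima: Port → 6, Border → 3; maximin = 6.
Column maxima: Route-1 → 10, Route-2 → 10; minimax = 10.
6 ≠ 10, so there is no saddle point; optimal play is mixed.
Let the inspector play Port with probability p. Expected payoff against Route-1: 10p + 3(1−p) = 7p + 3; against Route-2: 6p + 10(1−p) = −4p + 10.
Setting these equal: 7p + 3 = −4p + 10 ⇒ 11p = 7 ⇒ p = 7/11, and the value is (7)·(7/11) + 3 = 82/11.
For the smuggler: with q = P(Route-1), equating Port's and Border's payoffs gives 4q + 6 = −7q + 10 ⇒ q = 4/11.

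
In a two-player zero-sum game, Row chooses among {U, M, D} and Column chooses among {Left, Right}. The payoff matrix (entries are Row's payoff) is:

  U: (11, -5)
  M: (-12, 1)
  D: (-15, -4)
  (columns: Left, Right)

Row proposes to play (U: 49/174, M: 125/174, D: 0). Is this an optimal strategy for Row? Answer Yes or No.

No

Against Left this mix gives (49/174)·11 + (125/174)·(-12) = -961/174.
Against Right this mix gives (49/174)·(-5) + (125/174)·1 = -20/29.
Column will play Left, holding Row to -961/174. Shifting weight toward the row that does better against Left would raise this floor (the equalizing mix achieves -49/29 against both Left and Right), so the proposed strategy is not optimal.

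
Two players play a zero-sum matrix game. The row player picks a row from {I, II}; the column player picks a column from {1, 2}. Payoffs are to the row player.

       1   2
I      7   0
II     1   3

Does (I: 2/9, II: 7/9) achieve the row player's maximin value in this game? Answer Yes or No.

Against 1 this mix gives (2/9)·7 + (7/9)·1 = 7/3.
Against 2 this mix gives (2/9)·0 + (7/9)·3 = 7/3.
All of the column player's active replies (1, 2) yield 7/3, and no column does worse for the row player. The mix makes the column player indifferent and guarantees 7/3, so it is optimal.

Yes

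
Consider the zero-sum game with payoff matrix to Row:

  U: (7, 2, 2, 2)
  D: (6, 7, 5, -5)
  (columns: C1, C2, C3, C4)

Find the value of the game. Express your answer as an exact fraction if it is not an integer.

2

Row minima: U → 2, D → -5; maximin = 2.
Column maxima: C1 → 7, C2 → 7, C3 → 5, C4 → 2; minimax = 2.
Since maximin = minimax = 2, there is a saddle point and the value is 2.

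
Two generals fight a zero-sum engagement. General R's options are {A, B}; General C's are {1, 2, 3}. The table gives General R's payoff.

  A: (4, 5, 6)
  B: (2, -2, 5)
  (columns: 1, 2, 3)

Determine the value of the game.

Row minima: A → 4, B → -2; maximin = 4.
Column maxima: 1 → 4, 2 → 5, 3 → 6; minimax = 4.
Since maximin = minimax = 4, there is a saddle point and the value is 4.

4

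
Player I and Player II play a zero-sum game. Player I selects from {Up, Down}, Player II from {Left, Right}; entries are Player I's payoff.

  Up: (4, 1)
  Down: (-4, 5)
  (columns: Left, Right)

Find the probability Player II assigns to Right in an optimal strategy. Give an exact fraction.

Row minima: Up → 1, Down → -4; maximin = 1.
Column maxima: Left → 4, Right → 5; minimax = 4.
1 ≠ 4, so there is no saddle point; optimal play is mixed.
Let Player I play Up with probability p. Expected payoff against Left: 4p + (-4)(1−p) = 8p − 4; against Right: 1p + 5(1−p) = −4p + 5.
Setting these equal: 8p − 4 = −4p + 5 ⇒ 12p = 9 ⇒ p = 3/4, and the value is (8)·(3/4) − 4 = 2.
For Player II: with q = P(Left), equating Up's and Down's payoffs gives 3q + 1 = −9q + 5 ⇒ q = 1/3.

2/3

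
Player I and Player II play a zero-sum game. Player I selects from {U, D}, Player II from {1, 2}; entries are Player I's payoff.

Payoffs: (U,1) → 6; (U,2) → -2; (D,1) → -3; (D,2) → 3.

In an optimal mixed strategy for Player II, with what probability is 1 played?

Row minima: U → -2, D → -3; maximin = -2.
Column maxima: 1 → 6, 2 → 3; minimax = 3.
-2 ≠ 3, so there is no saddle point; optimal play is mixed.
Let Player I play U with probability p. Expected payoff against 1: 6p + (-3)(1−p) = 9p − 3; against 2: (-2)p + 3(1−p) = −5p + 3.
Setting these equal: 9p − 3 = −5p + 3 ⇒ 14p = 6 ⇒ p = 3/7, and the value is (9)·(3/7) − 3 = 6/7.
For Player II: with q = P(1), equating U's and D's payoffs gives 8q − 2 = −6q + 3 ⇒ q = 5/14.

5/14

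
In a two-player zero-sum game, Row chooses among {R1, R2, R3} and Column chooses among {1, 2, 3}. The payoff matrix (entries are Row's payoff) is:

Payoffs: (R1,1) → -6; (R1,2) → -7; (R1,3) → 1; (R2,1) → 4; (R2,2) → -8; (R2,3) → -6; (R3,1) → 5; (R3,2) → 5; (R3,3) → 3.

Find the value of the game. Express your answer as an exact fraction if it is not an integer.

3

Row minima: R1 → -7, R2 → -8, R3 → 3; maximin = 3.
Column maxima: 1 → 5, 2 → 5, 3 → 3; minimax = 3.
Since maximin = minimax = 3, there is a saddle point and the value is 3.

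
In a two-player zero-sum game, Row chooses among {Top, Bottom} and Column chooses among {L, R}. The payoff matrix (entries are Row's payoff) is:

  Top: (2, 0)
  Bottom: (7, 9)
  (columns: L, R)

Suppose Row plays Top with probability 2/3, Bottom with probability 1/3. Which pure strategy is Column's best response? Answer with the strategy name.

If Column plays L, Row's expected payoff is (2/3)·2 + (1/3)·7 = 11/3.
If Column plays R, Row's expected payoff is (2/3)·0 + (1/3)·9 = 3.
Column minimizes Row's payoff; the smallest is 3, so the best response is R.

R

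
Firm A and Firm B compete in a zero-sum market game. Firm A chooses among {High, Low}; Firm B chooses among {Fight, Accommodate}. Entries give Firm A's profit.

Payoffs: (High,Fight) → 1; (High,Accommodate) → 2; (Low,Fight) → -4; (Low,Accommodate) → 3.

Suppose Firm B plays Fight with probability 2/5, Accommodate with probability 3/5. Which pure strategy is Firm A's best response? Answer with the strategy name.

High

Expected payoff of High: (2/5)·1 + (3/5)·2 = 8/5.
Expected payoff of Low: (2/5)·(-4) + (3/5)·3 = 1/5.
The largest is 8/5, so Firm A's best response is High.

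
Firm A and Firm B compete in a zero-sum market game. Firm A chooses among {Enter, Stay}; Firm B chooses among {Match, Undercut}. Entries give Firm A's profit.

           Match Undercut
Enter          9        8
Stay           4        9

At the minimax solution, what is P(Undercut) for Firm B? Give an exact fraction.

Row minima: Enter → 8, Stay → 4; maximin = 8.
Column maxima: Match → 9, Undercut → 9; minimax = 9.
8 ≠ 9, so there is no saddle point; optimal play is mixed.
Let Firm A play Enter with probability p. Expected payoff against Match: 9p + 4(1−p) = 5p + 4; against Undercut: 8p + 9(1−p) = −p + 9.
Setting these equal: 5p + 4 = −p + 9 ⇒ 6p = 5 ⇒ p = 5/6, and the value is (5)·(5/6) + 4 = 49/6.
For Firm B: with q = P(Match), equating Enter's and Stay's payoffs gives q + 8 = −5q + 9 ⇒ q = 1/6.

5/6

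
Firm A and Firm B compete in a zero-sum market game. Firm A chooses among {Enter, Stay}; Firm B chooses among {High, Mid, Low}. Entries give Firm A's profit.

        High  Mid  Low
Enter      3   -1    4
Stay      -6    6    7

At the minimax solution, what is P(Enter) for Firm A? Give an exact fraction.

3/4

Row minima: Enter → -1, Stay → -6; maximin = -1.
Column maxima: High → 3, Mid → 6, Low → 7; minimax = 3.
-1 ≠ 3, so there is no saddle point; optimal play is mixed.
Low is strictly dominated by High (it gives Firm A strictly more in every row), so Firm B never plays it.
On the remaining 2×2 (Enter, Stay vs High, Mid):
Let Firm A play Enter with probability p. Expected payoff against High: 3p + (-6)(1−p) = 9p − 6; against Mid: (-1)p + 6(1−p) = −7p + 6.
Setting these equal: 9p − 6 = −7p + 6 ⇒ 16p = 12 ⇒ p = 3/4, and the value is (9)·(3/4) − 6 = 3/4.
For Firm B: with q = P(High), equating Enter's and Stay's payoffs gives 4q − 1 = −12q + 6 ⇒ q = 7/16.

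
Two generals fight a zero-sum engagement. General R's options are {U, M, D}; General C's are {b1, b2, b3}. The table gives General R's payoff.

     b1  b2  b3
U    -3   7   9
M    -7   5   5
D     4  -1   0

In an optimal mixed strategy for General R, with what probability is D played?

2/3

Row minima: U → -3, M → -7, D → -1; maximin = -1.
Column maxima: b1 → 4, b2 → 7, b3 → 9; minimax = 4.
-1 ≠ 4, so there is no saddle point; optimal play is mixed.
M is strictly dominated by U, so General R never plays it.
With M eliminated, b3 is strictly dominated by b2 (it gives General R strictly more in every remaining row), so General C never plays it.
On the remaining 2×2 (U, D vs b1, b2):
Let General R play U with probability p. Expected payoff against b1: (-3)p + 4(1−p) = −7p + 4; against b2: 7p + (-1)(1−p) = 8p − 1.
Setting these equal: −7p + 4 = 8p − 1 ⇒ −15p = -5 ⇒ p = 1/3, and the value is (-7)·(1/3) + 4 = 5/3.
For General C: with q = P(b1), equating U's and D's payoffs gives −10q + 7 = 5q − 1 ⇒ q = 8/15.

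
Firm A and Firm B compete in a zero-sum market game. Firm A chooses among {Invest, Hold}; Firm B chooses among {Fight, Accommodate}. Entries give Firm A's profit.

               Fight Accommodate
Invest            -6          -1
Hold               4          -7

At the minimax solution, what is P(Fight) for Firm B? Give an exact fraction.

3/8

Row minima: Invest → -6, Hold → -7; maximin = -6.
Column maxima: Fight → 4, Accommodate → -1; minimax = -1.
-6 ≠ -1, so there is no saddle point; optimal play is mixed.
Let Firm A play Invest with probability p. Expected payoff against Fight: (-6)p + 4(1−p) = −10p + 4; against Accommodate: (-1)p + (-7)(1−p) = 6p − 7.
Setting these equal: −10p + 4 = 6p − 7 ⇒ −16p = -11 ⇒ p = 11/16, and the value is (-10)·(11/16) + 4 = -23/8.
For Firm B: with q = P(Fight), equating Invest's and Hold's payoffs gives −5q − 1 = 11q − 7 ⇒ q = 3/8.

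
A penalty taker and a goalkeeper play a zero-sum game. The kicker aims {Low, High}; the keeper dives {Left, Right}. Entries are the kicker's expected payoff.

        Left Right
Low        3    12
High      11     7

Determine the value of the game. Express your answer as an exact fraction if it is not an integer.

111/13

Row minima: Low → 3, High → 7; maximin = 7.
Column maxima: Left → 11, Right → 12; minimax = 11.
7 ≠ 11, so there is no saddle point; optimal play is mixed.
Let the kicker play Low with probability p. Expected payoff against Left: 3p + 11(1−p) = −8p + 11; against Right: 12p + 7(1−p) = 5p + 7.
Setting these equal: −8p + 11 = 5p + 7 ⇒ −13p = -4 ⇒ p = 4/13, and the value is (-8)·(4/13) + 11 = 111/13.
For the keeper: with q = P(Left), equating Low's and High's payoffs gives −9q + 12 = 4q + 7 ⇒ q = 5/13.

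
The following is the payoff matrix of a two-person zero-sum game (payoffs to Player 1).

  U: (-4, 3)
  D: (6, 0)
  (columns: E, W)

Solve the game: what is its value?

18/13

Row minima: U → -4, D → 0; maximin = 0.
Column maxima: E → 6, W → 3; minimax = 3.
0 ≠ 3, so there is no saddle point; optimal play is mixed.
Let Player 1 play U with probability p. Expected payoff against E: (-4)p + 6(1−p) = −10p + 6; against W: 3p + 0(1−p) = 3p.
Setting these equal: −10p + 6 = 3p ⇒ −13p = -6 ⇒ p = 6/13, and the value is (-10)·(6/13) + 6 = 18/13.
For Player 2: with q = P(E), equating U's and D's payoffs gives −7q + 3 = 6q ⇒ q = 3/13.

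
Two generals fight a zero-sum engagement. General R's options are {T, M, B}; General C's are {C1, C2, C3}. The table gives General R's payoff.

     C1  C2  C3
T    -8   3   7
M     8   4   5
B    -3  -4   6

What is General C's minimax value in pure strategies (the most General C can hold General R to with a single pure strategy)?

Column maxima: C1 → 8, C2 → 4, C3 → 7.
The smallest of these is 4.

4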